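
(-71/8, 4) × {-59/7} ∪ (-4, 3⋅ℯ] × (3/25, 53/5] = ((-71/8, 4) × {-59/7}) ∪ ((-4, 3⋅ℯ] × (3/25, 53/5])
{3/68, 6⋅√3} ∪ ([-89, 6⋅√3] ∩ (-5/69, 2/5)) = (-5/69, 2/5) ∪ {6⋅√3}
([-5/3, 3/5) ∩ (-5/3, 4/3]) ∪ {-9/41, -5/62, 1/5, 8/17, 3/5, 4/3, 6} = (-5/3, 3/5] ∪ {4/3, 6}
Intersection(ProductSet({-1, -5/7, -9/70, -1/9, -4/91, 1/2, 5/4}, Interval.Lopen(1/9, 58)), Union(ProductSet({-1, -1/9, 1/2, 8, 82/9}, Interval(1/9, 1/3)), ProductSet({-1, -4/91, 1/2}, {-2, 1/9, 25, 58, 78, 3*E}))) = Union(ProductSet({-1, -1/9, 1/2}, Interval.Lopen(1/9, 1/3)), ProductSet({-1, -4/91, 1/2}, {25, 58, 3*E}))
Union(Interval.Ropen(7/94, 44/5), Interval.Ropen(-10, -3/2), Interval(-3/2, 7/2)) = Interval.Ropen(-10, 44/5)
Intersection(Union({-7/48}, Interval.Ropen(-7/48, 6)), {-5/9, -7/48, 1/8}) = {-7/48, 1/8}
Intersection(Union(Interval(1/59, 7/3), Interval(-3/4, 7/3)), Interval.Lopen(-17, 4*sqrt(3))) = Interval(-3/4, 7/3)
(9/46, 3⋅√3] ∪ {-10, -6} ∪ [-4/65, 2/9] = {-10, -6} ∪ [-4/65, 3⋅√3]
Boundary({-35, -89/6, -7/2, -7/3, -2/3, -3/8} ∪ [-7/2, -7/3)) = {-35, -89/6, -7/2, -7/3, -2/3, -3/8}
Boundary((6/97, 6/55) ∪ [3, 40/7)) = {6/97, 6/55, 3, 40/7}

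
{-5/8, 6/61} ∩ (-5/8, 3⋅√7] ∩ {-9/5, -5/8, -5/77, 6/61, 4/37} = {6/61}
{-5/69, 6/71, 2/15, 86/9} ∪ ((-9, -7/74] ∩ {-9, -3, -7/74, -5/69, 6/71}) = {-3, -7/74, -5/69, 6/71, 2/15, 86/9}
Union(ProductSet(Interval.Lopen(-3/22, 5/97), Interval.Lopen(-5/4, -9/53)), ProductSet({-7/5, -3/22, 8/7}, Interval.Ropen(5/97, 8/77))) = Union(ProductSet({-7/5, -3/22, 8/7}, Interval.Ropen(5/97, 8/77)), ProductSet(Interval.Lopen(-3/22, 5/97), Interval.Lopen(-5/4, -9/53)))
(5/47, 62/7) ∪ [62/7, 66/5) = (5/47, 66/5)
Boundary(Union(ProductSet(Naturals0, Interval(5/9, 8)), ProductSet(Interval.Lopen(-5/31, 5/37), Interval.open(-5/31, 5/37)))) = Union(ProductSet({-5/31, 5/37}, Interval(-5/31, 5/37)), ProductSet(Interval(-5/31, 5/37), {-5/31, 5/37}), ProductSet(Union(Complement(Naturals0, Interval.open(-5/31, 5/37)), Naturals0), Interval(5/9, 8)))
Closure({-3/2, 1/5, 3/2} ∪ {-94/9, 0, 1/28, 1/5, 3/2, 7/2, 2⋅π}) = {-94/9, -3/2, 0, 1/28, 1/5, 3/2, 7/2, 2⋅π}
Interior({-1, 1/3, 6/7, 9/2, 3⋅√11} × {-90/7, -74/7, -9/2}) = ∅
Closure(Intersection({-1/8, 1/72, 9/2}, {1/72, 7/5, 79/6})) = {1/72}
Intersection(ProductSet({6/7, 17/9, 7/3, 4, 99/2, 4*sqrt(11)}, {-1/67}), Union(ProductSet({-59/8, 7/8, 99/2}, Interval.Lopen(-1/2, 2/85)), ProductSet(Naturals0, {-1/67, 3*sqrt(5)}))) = ProductSet({4, 99/2}, {-1/67})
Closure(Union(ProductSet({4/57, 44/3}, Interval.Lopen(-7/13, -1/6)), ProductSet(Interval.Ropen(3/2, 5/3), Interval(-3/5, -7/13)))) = Union(ProductSet({4/57, 44/3}, Interval(-7/13, -1/6)), ProductSet(Interval(3/2, 5/3), Interval(-3/5, -7/13)))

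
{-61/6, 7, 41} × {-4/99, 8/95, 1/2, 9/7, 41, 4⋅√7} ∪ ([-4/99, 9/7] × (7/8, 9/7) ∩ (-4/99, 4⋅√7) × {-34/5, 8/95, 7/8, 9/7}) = {-61/6, 7, 41} × {-4/99, 8/95, 1/2, 9/7, 41, 4⋅√7}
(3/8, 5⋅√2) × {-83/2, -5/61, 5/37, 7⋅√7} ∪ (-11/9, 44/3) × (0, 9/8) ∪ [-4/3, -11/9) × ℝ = ([-4/3, -11/9) × ℝ) ∪ ((-11/9, 44/3) × (0, 9/8)) ∪ ((3/8, 5⋅√2) × {-83/2, -5/61, 5/37, 7⋅√7})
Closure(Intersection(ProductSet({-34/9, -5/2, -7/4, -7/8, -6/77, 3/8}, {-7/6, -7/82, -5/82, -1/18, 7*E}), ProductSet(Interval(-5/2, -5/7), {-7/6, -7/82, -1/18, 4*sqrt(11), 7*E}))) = ProductSet({-5/2, -7/4, -7/8}, {-7/6, -7/82, -1/18, 7*E})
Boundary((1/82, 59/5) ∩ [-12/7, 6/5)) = {1/82, 6/5}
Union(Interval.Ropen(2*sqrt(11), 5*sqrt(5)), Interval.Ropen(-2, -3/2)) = Union(Interval.Ropen(-2, -3/2), Interval.Ropen(2*sqrt(11), 5*sqrt(5)))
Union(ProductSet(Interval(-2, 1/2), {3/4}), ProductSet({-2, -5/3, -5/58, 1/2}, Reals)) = Union(ProductSet({-2, -5/3, -5/58, 1/2}, Reals), ProductSet(Interval(-2, 1/2), {3/4}))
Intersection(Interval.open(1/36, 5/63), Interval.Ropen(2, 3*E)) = EmptySet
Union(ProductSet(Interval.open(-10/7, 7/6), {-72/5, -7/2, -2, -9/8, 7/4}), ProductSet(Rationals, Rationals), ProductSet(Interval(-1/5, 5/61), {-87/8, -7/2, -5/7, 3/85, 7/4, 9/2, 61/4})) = Union(ProductSet(Interval.open(-10/7, 7/6), {-72/5, -7/2, -2, -9/8, 7/4}), ProductSet(Interval(-1/5, 5/61), {-87/8, -7/2, -5/7, 3/85, 7/4, 9/2, 61/4}), ProductSet(Rationals, Rationals))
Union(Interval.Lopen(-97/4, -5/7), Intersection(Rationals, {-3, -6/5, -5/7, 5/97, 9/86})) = Union({5/97, 9/86}, Interval.Lopen(-97/4, -5/7))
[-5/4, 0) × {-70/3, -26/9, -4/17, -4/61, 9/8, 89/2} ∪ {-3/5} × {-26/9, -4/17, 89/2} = [-5/4, 0) × {-70/3, -26/9, -4/17, -4/61, 9/8, 89/2}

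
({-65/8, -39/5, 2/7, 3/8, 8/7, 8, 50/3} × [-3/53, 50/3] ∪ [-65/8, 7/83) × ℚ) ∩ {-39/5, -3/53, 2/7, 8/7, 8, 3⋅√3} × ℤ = ({-39/5, -3/53} × ℤ) ∪ ({-39/5, 2/7, 8/7, 8} × {0, 1, …, 16})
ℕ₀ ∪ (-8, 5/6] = (-8, 5/6] ∪ ℕ₀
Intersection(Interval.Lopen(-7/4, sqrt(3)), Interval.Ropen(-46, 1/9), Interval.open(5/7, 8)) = EmptySet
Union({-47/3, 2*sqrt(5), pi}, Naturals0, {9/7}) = Union({-47/3, 9/7, 2*sqrt(5), pi}, Naturals0)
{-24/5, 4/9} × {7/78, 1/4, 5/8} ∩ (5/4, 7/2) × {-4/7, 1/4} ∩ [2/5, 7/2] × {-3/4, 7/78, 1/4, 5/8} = ∅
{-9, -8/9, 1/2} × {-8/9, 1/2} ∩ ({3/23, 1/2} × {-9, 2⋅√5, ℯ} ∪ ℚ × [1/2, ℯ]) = {-9, -8/9, 1/2} × {1/2}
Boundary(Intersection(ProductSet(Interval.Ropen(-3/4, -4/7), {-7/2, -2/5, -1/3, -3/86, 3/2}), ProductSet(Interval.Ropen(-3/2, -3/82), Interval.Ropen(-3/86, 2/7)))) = ProductSet(Interval(-3/4, -4/7), {-3/86})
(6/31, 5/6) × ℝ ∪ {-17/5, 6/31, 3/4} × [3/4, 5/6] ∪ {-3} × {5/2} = ({-3} × {5/2}) ∪ ((6/31, 5/6) × ℝ) ∪ ({-17/5, 6/31, 3/4} × [3/4, 5/6])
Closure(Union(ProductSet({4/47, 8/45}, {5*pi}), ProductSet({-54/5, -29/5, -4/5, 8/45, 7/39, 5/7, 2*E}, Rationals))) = Union(ProductSet({4/47, 8/45}, {5*pi}), ProductSet({-54/5, -29/5, -4/5, 8/45, 7/39, 5/7, 2*E}, Reals))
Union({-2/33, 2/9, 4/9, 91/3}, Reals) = Reals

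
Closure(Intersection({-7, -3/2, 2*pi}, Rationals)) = {-7, -3/2}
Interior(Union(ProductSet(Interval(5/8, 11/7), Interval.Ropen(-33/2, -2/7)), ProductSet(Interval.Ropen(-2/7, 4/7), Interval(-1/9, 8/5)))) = Union(ProductSet(Interval.open(-2/7, 4/7), Interval.open(-1/9, 8/5)), ProductSet(Interval.open(5/8, 11/7), Interval.open(-33/2, -2/7)))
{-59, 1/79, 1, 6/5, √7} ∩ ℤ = {-59, 1}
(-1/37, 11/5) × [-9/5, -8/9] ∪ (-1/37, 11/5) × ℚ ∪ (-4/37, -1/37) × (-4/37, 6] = ((-4/37, -1/37) × (-4/37, 6]) ∪ ((-1/37, 11/5) × (ℚ ∪ [-9/5, -8/9]))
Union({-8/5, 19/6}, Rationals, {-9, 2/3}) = Rationals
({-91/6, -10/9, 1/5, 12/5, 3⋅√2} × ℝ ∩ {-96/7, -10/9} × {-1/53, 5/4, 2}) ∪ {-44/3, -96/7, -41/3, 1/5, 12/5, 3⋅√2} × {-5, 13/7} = ({-10/9} × {-1/53, 5/4, 2}) ∪ ({-44/3, -96/7, -41/3, 1/5, 12/5, 3⋅√2} × {-5, 13/7})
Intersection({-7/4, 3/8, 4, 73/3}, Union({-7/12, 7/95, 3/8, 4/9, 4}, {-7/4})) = {-7/4, 3/8, 4}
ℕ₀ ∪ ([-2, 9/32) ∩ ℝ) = [-2, 9/32) ∪ ℕ₀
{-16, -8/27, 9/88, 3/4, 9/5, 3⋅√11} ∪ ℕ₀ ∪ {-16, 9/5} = {-16, -8/27, 9/88, 3/4, 9/5, 3⋅√11} ∪ ℕ₀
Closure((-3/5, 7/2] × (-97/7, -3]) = ({-3/5, 7/2} × [-97/7, -3]) ∪ ([-3/5, 7/2] × {-97/7, -3}) ∪ ((-3/5, 7/2] × (-97/7, -3])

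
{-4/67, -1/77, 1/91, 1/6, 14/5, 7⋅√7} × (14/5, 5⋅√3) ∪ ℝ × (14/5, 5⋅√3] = ℝ × (14/5, 5⋅√3]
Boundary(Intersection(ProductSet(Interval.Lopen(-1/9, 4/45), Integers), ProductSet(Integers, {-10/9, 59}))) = ProductSet(Range(0, 1, 1), {59})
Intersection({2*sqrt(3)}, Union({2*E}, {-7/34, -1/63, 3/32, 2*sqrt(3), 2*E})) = {2*sqrt(3)}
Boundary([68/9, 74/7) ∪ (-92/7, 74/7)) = {-92/7, 74/7}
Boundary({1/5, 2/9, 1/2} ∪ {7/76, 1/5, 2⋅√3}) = {7/76, 1/5, 2/9, 1/2, 2⋅√3}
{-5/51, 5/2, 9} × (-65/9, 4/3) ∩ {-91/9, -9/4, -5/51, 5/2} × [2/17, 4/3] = {-5/51, 5/2} × [2/17, 4/3)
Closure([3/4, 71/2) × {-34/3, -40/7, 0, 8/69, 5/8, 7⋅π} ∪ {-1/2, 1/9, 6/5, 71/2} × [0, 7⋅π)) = ({-1/2, 1/9, 6/5, 71/2} × [0, 7⋅π]) ∪ ([3/4, 71/2] × {-34/3, -40/7, 0, 8/69, 5/8, 7⋅π})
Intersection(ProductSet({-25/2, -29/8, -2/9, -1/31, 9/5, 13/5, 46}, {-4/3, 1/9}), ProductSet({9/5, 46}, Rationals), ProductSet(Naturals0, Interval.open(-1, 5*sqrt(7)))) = ProductSet({46}, {1/9})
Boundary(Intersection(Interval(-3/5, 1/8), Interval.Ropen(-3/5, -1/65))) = {-3/5, -1/65}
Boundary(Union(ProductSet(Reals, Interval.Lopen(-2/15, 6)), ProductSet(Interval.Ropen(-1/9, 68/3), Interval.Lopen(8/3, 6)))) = ProductSet(Reals, {-2/15, 6})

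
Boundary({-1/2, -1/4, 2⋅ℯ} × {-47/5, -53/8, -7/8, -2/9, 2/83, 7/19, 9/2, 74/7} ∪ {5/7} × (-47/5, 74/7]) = ({5/7} × [-47/5, 74/7]) ∪ ({-1/2, -1/4, 2⋅ℯ} × {-47/5, -53/8, -7/8, -2/9, 2/83, 7/19, 9/2, 74/7})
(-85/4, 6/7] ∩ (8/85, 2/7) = (8/85, 2/7)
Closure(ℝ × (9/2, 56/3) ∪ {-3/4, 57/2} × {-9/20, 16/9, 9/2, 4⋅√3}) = (ℝ × [9/2, 56/3]) ∪ ({-3/4, 57/2} × {-9/20, 16/9, 9/2, 4⋅√3})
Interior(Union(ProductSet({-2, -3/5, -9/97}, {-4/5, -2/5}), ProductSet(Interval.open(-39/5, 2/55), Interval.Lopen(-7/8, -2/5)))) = ProductSet(Interval.open(-39/5, 2/55), Interval.open(-7/8, -2/5))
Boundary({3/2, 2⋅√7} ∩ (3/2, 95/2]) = {2⋅√7}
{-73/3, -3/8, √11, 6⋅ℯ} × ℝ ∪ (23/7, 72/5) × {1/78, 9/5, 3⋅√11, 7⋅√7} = ({-73/3, -3/8, √11, 6⋅ℯ} × ℝ) ∪ ((23/7, 72/5) × {1/78, 9/5, 3⋅√11, 7⋅√7})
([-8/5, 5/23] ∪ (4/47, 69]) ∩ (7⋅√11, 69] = (7⋅√11, 69]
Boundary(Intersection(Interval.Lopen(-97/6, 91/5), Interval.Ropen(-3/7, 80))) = {-3/7, 91/5}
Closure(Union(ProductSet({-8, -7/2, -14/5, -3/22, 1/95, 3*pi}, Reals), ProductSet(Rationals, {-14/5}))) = Union(ProductSet({-8, -7/2, -14/5, -3/22, 1/95, 3*pi}, Reals), ProductSet(Reals, {-14/5}))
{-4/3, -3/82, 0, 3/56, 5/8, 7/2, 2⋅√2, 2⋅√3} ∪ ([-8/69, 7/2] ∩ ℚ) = {-4/3, 2⋅√2, 2⋅√3} ∪ (ℚ ∩ [-8/69, 7/2])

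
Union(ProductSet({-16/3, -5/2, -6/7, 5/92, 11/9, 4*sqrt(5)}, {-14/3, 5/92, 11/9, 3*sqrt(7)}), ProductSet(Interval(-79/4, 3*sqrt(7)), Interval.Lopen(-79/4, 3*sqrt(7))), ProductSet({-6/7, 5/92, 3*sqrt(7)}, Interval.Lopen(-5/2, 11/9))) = Union(ProductSet({-16/3, -5/2, -6/7, 5/92, 11/9, 4*sqrt(5)}, {-14/3, 5/92, 11/9, 3*sqrt(7)}), ProductSet(Interval(-79/4, 3*sqrt(7)), Interval.Lopen(-79/4, 3*sqrt(7))))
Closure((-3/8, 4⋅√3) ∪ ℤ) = ℤ ∪ [-3/8, 4⋅√3]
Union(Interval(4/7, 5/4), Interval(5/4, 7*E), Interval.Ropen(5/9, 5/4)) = Interval(5/9, 7*E)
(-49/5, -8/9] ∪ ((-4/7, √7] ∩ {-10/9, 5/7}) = (-49/5, -8/9] ∪ {5/7}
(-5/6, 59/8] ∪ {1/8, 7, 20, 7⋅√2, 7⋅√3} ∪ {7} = (-5/6, 59/8] ∪ {20, 7⋅√2, 7⋅√3}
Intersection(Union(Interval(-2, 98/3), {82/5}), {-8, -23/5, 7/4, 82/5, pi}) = {7/4, 82/5, pi}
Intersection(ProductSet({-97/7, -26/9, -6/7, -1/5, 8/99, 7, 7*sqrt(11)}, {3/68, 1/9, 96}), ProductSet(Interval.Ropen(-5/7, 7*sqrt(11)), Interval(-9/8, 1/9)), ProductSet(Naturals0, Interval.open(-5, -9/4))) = EmptySet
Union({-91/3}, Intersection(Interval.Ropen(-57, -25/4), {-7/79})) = {-91/3}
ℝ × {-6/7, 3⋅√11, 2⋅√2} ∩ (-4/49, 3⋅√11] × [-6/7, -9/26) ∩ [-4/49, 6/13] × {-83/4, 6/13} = ∅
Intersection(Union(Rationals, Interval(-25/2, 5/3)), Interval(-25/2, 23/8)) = Union(Intersection(Interval(-25/2, 23/8), Rationals), Interval(-25/2, 5/3))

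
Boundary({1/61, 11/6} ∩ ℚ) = {1/61, 11/6}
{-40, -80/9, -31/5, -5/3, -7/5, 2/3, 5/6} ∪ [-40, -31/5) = [-40, -31/5] ∪ {-5/3, -7/5, 2/3, 5/6}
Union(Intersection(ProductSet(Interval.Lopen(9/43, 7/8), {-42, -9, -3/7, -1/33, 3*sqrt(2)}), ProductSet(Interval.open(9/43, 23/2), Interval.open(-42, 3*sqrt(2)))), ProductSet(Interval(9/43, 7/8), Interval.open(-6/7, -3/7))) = Union(ProductSet(Interval(9/43, 7/8), Interval.open(-6/7, -3/7)), ProductSet(Interval.Lopen(9/43, 7/8), {-9, -3/7, -1/33}))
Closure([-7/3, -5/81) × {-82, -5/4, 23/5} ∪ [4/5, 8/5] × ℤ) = ([4/5, 8/5] × ℤ) ∪ ([-7/3, -5/81] × {-82, -5/4, 23/5})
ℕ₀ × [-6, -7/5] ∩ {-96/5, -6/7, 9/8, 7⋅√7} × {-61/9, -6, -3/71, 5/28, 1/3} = ∅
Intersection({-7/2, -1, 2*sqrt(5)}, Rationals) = {-7/2, -1}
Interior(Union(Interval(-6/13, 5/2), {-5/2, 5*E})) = Interval.open(-6/13, 5/2)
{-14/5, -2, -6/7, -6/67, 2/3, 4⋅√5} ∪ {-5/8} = {-14/5, -2, -6/7, -5/8, -6/67, 2/3, 4⋅√5}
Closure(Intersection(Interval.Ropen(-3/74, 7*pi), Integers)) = Range(0, 22, 1)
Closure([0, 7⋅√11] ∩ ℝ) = [0, 7⋅√11]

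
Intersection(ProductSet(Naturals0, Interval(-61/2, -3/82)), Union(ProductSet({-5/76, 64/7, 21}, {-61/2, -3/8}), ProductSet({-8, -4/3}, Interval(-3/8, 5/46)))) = ProductSet({21}, {-61/2, -3/8})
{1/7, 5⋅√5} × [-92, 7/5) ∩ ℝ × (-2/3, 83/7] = {1/7, 5⋅√5} × (-2/3, 7/5)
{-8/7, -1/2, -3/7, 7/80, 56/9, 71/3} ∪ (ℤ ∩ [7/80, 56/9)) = {-8/7, -1/2, -3/7, 7/80, 56/9, 71/3} ∪ {1, 2, …, 6}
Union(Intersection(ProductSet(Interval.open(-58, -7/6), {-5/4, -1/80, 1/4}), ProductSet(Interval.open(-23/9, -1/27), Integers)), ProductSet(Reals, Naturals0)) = ProductSet(Reals, Naturals0)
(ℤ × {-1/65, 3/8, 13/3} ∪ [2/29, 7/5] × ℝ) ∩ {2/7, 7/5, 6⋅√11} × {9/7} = {2/7, 7/5} × {9/7}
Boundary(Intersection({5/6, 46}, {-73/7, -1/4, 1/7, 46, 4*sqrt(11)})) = {46}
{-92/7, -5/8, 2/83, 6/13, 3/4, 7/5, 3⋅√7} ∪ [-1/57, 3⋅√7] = {-92/7, -5/8} ∪ [-1/57, 3⋅√7]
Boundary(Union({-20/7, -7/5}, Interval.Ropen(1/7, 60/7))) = {-20/7, -7/5, 1/7, 60/7}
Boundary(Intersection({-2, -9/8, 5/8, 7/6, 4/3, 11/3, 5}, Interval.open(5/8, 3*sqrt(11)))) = {7/6, 4/3, 11/3, 5}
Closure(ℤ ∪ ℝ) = ℝ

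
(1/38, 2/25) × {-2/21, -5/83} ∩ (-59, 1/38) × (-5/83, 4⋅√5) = ∅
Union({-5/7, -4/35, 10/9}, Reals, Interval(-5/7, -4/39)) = Interval(-oo, oo)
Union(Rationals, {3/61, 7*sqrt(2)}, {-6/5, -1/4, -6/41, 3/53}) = Union({7*sqrt(2)}, Rationals)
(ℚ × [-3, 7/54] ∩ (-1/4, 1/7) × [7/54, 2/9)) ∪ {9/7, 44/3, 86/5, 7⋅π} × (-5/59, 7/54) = ((ℚ ∩ (-1/4, 1/7)) × {7/54}) ∪ ({9/7, 44/3, 86/5, 7⋅π} × (-5/59, 7/54))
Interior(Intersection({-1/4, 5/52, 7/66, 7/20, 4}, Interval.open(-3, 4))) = EmptySet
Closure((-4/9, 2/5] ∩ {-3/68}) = {-3/68}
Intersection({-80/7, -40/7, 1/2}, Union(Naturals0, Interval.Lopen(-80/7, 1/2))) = {-40/7, 1/2}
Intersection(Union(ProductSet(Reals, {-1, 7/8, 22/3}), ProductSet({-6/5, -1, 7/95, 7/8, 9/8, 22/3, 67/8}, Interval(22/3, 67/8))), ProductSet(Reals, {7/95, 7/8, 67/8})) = Union(ProductSet({-6/5, -1, 7/95, 7/8, 9/8, 22/3, 67/8}, {67/8}), ProductSet(Reals, {7/8}))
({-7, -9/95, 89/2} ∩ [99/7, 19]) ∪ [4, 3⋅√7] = [4, 3⋅√7]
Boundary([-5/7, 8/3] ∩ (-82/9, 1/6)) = {-5/7, 1/6}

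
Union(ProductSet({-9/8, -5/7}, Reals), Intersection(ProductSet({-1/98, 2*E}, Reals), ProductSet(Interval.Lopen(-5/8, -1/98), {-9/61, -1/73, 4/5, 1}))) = Union(ProductSet({-1/98}, {-9/61, -1/73, 4/5, 1}), ProductSet({-9/8, -5/7}, Reals))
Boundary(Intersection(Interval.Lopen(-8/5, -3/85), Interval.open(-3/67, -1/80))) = {-3/67, -3/85}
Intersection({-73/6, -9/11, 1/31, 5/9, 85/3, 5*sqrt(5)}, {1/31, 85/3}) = {1/31, 85/3}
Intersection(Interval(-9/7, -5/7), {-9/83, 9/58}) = EmptySet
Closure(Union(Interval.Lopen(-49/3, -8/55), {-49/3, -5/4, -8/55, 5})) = Union({5}, Interval(-49/3, -8/55))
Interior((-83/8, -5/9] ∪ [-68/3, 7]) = (-68/3, 7)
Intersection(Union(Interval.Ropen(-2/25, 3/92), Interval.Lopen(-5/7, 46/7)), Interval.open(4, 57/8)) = Interval.Lopen(4, 46/7)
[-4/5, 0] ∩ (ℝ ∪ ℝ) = [-4/5, 0]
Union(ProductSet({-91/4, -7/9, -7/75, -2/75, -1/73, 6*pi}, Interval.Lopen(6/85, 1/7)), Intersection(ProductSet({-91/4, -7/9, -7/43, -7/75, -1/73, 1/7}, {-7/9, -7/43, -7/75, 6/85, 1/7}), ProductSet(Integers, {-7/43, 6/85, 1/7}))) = ProductSet({-91/4, -7/9, -7/75, -2/75, -1/73, 6*pi}, Interval.Lopen(6/85, 1/7))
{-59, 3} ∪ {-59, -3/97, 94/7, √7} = {-59, -3/97, 3, 94/7, √7}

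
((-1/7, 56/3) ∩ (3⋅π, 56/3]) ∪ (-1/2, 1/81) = (-1/2, 1/81) ∪ (3⋅π, 56/3)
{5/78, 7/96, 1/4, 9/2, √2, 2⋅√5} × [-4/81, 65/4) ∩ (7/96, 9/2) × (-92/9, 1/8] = {1/4, √2, 2⋅√5} × [-4/81, 1/8]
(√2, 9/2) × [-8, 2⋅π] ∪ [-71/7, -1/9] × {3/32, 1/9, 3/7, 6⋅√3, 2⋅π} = ((√2, 9/2) × [-8, 2⋅π]) ∪ ([-71/7, -1/9] × {3/32, 1/9, 3/7, 6⋅√3, 2⋅π})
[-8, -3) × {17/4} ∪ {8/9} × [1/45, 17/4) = ({8/9} × [1/45, 17/4)) ∪ ([-8, -3) × {17/4})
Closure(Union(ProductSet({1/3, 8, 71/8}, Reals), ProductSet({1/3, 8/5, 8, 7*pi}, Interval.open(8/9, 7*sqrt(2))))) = Union(ProductSet({1/3, 8, 71/8}, Reals), ProductSet({1/3, 8/5, 8, 7*pi}, Interval(8/9, 7*sqrt(2))))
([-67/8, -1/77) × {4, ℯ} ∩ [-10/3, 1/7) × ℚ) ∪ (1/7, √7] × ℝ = ([-10/3, -1/77) × {4}) ∪ ((1/7, √7] × ℝ)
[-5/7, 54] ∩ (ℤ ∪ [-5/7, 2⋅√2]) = [-5/7, 2⋅√2] ∪ {0, 1, …, 54}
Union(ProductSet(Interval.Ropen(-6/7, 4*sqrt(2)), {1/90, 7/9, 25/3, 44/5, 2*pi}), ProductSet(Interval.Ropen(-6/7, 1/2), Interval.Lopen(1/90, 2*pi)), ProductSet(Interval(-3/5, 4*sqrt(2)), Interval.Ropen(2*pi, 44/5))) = Union(ProductSet(Interval.Ropen(-6/7, 1/2), Interval.Lopen(1/90, 2*pi)), ProductSet(Interval.Ropen(-6/7, 4*sqrt(2)), {1/90, 7/9, 25/3, 44/5, 2*pi}), ProductSet(Interval(-3/5, 4*sqrt(2)), Interval.Ropen(2*pi, 44/5)))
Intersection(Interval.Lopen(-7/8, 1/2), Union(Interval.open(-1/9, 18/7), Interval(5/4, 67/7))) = Interval.Lopen(-1/9, 1/2)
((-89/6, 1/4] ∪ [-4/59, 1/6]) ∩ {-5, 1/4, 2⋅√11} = {-5, 1/4}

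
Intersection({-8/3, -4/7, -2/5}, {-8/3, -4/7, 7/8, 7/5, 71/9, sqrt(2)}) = {-8/3, -4/7}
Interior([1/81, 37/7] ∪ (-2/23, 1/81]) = (-2/23, 37/7)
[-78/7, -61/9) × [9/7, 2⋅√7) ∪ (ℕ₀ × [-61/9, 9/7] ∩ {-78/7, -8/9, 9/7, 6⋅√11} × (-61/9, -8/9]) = [-78/7, -61/9) × [9/7, 2⋅√7)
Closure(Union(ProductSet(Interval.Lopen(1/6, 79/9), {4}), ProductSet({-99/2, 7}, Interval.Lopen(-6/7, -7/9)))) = Union(ProductSet({-99/2, 7}, Interval(-6/7, -7/9)), ProductSet(Interval(1/6, 79/9), {4}))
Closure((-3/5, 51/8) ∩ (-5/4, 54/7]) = [-3/5, 51/8]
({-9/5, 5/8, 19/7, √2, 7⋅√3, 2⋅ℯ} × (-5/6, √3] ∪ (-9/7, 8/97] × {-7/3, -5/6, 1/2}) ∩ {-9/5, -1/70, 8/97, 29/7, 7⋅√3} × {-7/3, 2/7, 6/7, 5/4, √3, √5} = ({-1/70, 8/97} × {-7/3}) ∪ ({-9/5, 7⋅√3} × {2/7, 6/7, 5/4, √3})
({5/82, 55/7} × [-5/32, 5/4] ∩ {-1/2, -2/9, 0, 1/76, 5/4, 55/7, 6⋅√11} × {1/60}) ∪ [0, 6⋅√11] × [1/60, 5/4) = [0, 6⋅√11] × [1/60, 5/4)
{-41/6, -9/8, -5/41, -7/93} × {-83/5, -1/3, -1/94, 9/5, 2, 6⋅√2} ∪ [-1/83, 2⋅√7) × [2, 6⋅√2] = ({-41/6, -9/8, -5/41, -7/93} × {-83/5, -1/3, -1/94, 9/5, 2, 6⋅√2}) ∪ ([-1/83, 2⋅√7) × [2, 6⋅√2])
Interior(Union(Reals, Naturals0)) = Reals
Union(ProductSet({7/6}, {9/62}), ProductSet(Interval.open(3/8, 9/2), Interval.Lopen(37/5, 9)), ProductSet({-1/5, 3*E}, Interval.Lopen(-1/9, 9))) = Union(ProductSet({7/6}, {9/62}), ProductSet({-1/5, 3*E}, Interval.Lopen(-1/9, 9)), ProductSet(Interval.open(3/8, 9/2), Interval.Lopen(37/5, 9)))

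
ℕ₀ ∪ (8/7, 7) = ℕ₀ ∪ (8/7, 7]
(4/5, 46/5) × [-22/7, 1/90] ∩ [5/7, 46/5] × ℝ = (4/5, 46/5) × [-22/7, 1/90]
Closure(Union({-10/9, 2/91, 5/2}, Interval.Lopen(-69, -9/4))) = Union({-10/9, 2/91, 5/2}, Interval(-69, -9/4))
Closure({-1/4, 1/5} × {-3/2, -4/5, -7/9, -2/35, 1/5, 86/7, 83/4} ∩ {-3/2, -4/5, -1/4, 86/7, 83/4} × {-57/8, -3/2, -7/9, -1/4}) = {-1/4} × {-3/2, -7/9}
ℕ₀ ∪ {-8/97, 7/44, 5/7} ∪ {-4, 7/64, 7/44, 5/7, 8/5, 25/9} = {-4, -8/97, 7/64, 7/44, 5/7, 8/5, 25/9} ∪ ℕ₀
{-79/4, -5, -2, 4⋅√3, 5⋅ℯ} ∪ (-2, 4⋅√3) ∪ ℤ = ℤ ∪ {-79/4, 5⋅ℯ} ∪ [-2, 4⋅√3]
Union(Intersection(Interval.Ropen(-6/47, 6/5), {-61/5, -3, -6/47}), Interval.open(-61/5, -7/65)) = Interval.open(-61/5, -7/65)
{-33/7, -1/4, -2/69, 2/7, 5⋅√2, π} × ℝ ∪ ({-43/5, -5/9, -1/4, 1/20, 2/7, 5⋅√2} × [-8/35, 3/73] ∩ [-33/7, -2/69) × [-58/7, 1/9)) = ({-5/9, -1/4} × [-8/35, 3/73]) ∪ ({-33/7, -1/4, -2/69, 2/7, 5⋅√2, π} × ℝ)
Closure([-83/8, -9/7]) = [-83/8, -9/7]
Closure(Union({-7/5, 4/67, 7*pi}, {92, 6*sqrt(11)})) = {-7/5, 4/67, 92, 6*sqrt(11), 7*pi}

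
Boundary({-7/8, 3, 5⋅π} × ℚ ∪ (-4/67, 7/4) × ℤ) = ([-4/67, 7/4] × ℤ) ∪ ({-7/8, 3, 5⋅π} × ℝ)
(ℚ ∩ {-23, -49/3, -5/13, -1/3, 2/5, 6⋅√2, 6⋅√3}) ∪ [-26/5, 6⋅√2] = {-23, -49/3} ∪ [-26/5, 6⋅√2]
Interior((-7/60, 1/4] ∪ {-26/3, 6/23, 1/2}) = (-7/60, 1/4)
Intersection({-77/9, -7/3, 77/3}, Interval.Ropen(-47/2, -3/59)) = {-77/9, -7/3}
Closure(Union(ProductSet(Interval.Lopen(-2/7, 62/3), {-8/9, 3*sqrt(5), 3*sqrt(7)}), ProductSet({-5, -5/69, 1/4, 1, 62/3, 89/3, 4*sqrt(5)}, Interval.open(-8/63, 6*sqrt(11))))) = Union(ProductSet({-5, -5/69, 1/4, 1, 62/3, 89/3, 4*sqrt(5)}, Interval(-8/63, 6*sqrt(11))), ProductSet(Interval(-2/7, 62/3), {-8/9, 3*sqrt(5), 3*sqrt(7)}))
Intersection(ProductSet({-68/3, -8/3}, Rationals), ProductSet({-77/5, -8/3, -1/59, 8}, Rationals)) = ProductSet({-8/3}, Rationals)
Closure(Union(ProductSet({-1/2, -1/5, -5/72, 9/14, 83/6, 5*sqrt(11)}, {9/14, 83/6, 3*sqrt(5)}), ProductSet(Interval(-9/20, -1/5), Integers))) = Union(ProductSet({-1/2, -1/5, -5/72, 9/14, 83/6, 5*sqrt(11)}, {9/14, 83/6, 3*sqrt(5)}), ProductSet(Interval(-9/20, -1/5), Integers))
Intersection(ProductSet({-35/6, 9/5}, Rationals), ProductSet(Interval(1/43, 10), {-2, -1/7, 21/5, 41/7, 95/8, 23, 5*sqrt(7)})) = ProductSet({9/5}, {-2, -1/7, 21/5, 41/7, 95/8, 23})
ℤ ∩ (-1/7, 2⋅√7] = {0, 1, …, 5}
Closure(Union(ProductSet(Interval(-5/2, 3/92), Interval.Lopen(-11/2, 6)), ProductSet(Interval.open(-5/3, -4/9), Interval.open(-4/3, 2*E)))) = ProductSet(Interval(-5/2, 3/92), Interval(-11/2, 6))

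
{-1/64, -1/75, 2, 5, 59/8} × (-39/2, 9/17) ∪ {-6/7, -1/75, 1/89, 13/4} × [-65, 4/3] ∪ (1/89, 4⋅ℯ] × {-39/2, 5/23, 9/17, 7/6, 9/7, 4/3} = ({-6/7, -1/75, 1/89, 13/4} × [-65, 4/3]) ∪ ({-1/64, -1/75, 2, 5, 59/8} × (-39/2, 9/17)) ∪ ((1/89, 4⋅ℯ] × {-39/2, 5/23, 9/17, 7/6, 9/7, 4/3})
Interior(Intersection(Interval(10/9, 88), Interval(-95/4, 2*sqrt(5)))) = Interval.open(10/9, 2*sqrt(5))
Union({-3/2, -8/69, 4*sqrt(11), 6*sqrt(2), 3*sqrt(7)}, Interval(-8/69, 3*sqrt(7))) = Union({-3/2, 4*sqrt(11), 6*sqrt(2)}, Interval(-8/69, 3*sqrt(7)))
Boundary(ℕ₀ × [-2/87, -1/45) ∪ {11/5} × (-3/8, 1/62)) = (ℕ₀ × [-2/87, -1/45]) ∪ ({11/5} × [-3/8, 1/62])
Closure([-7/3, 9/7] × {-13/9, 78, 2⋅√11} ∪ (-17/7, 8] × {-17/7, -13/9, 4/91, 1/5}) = ([-17/7, 8] × {-17/7, -13/9, 4/91, 1/5}) ∪ ([-7/3, 9/7] × {-13/9, 78, 2⋅√11})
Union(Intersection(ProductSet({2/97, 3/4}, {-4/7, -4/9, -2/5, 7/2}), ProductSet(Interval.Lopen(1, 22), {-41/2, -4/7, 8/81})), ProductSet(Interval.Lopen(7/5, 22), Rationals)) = ProductSet(Interval.Lopen(7/5, 22), Rationals)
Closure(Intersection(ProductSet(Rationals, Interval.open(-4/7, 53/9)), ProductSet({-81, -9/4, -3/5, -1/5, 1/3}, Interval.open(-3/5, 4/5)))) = ProductSet({-81, -9/4, -3/5, -1/5, 1/3}, Interval(-4/7, 4/5))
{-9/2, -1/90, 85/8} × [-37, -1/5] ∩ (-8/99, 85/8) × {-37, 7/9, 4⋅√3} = {-1/90} × {-37}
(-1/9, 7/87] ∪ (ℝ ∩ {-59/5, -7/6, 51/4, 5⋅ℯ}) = {-59/5, -7/6, 51/4, 5⋅ℯ} ∪ (-1/9, 7/87]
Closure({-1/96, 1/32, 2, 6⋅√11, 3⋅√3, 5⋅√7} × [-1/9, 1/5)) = {-1/96, 1/32, 2, 6⋅√11, 3⋅√3, 5⋅√7} × [-1/9, 1/5]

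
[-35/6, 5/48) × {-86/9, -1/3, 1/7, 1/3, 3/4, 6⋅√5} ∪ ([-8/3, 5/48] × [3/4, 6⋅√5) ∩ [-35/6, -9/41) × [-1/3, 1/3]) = [-35/6, 5/48) × {-86/9, -1/3, 1/7, 1/3, 3/4, 6⋅√5}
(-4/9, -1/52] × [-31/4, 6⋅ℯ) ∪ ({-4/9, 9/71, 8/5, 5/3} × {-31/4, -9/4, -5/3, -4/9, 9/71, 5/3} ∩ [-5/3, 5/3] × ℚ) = ({-4/9, 9/71, 8/5, 5/3} × {-31/4, -9/4, -5/3, -4/9, 9/71, 5/3}) ∪ ((-4/9, -1/52] × [-31/4, 6⋅ℯ))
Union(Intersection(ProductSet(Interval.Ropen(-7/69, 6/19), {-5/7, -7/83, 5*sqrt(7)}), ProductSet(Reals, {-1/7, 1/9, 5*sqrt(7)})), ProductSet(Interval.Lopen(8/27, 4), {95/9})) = Union(ProductSet(Interval.Ropen(-7/69, 6/19), {5*sqrt(7)}), ProductSet(Interval.Lopen(8/27, 4), {95/9}))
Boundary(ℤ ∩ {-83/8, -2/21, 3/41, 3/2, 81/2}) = ∅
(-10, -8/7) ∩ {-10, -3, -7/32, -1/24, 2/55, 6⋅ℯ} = {-3}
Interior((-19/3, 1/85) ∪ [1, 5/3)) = (-19/3, 1/85) ∪ (1, 5/3)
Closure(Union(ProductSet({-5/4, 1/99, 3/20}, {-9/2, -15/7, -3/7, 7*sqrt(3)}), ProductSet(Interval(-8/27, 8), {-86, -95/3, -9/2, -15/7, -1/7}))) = Union(ProductSet({-5/4, 1/99, 3/20}, {-9/2, -15/7, -3/7, 7*sqrt(3)}), ProductSet(Interval(-8/27, 8), {-86, -95/3, -9/2, -15/7, -1/7}))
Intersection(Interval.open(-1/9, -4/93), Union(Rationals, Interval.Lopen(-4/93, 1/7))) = Intersection(Interval.open(-1/9, -4/93), Rationals)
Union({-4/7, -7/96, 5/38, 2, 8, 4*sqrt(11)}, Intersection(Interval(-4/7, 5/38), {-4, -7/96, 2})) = {-4/7, -7/96, 5/38, 2, 8, 4*sqrt(11)}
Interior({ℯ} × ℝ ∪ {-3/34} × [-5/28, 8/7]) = ∅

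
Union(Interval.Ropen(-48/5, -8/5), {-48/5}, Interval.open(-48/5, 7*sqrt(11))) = Interval.Ropen(-48/5, 7*sqrt(11))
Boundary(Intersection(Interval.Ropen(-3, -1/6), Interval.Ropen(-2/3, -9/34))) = {-2/3, -9/34}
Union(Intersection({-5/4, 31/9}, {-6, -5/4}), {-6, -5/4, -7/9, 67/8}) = {-6, -5/4, -7/9, 67/8}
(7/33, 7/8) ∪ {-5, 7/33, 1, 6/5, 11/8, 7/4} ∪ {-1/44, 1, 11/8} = {-5, -1/44, 1, 6/5, 11/8, 7/4} ∪ [7/33, 7/8)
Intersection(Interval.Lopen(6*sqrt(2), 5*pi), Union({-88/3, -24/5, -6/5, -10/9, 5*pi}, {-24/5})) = {5*pi}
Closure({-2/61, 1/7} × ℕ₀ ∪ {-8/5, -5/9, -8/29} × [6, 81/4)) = ({-2/61, 1/7} × ℕ₀) ∪ ({-8/5, -5/9, -8/29} × [6, 81/4])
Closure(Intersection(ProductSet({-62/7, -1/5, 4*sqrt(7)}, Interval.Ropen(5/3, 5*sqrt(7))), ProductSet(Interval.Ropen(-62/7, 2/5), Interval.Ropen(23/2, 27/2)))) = ProductSet({-62/7, -1/5}, Interval(23/2, 5*sqrt(7)))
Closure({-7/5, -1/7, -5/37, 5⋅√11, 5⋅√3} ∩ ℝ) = {-7/5, -1/7, -5/37, 5⋅√11, 5⋅√3}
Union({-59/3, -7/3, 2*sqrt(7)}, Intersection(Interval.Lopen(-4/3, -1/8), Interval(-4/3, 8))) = Union({-59/3, -7/3, 2*sqrt(7)}, Interval.Lopen(-4/3, -1/8))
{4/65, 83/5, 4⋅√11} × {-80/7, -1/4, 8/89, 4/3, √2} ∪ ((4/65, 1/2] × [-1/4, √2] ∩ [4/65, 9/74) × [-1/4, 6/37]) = ((4/65, 9/74) × [-1/4, 6/37]) ∪ ({4/65, 83/5, 4⋅√11} × {-80/7, -1/4, 8/89, 4/3, √2})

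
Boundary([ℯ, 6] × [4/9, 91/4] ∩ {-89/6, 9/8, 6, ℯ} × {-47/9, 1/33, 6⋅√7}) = {6, ℯ} × {6⋅√7}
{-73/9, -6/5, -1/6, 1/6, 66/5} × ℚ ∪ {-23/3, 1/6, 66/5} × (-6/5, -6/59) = ({-73/9, -6/5, -1/6, 1/6, 66/5} × ℚ) ∪ ({-23/3, 1/6, 66/5} × (-6/5, -6/59))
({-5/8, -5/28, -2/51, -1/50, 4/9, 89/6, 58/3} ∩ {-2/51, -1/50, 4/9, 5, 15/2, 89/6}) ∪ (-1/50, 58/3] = {-2/51} ∪ [-1/50, 58/3]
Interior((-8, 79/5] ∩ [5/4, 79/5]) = (5/4, 79/5)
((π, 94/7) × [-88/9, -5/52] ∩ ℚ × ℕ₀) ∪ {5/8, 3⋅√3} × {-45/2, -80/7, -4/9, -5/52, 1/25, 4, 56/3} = {5/8, 3⋅√3} × {-45/2, -80/7, -4/9, -5/52, 1/25, 4, 56/3}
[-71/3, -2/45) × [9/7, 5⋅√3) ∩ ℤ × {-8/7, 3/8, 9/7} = {-23, -22, …, -1} × {9/7}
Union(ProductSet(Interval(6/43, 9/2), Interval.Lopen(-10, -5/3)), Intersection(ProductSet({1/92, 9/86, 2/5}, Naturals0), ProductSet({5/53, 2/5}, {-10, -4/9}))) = ProductSet(Interval(6/43, 9/2), Interval.Lopen(-10, -5/3))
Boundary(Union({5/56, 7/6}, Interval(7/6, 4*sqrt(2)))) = {5/56, 7/6, 4*sqrt(2)}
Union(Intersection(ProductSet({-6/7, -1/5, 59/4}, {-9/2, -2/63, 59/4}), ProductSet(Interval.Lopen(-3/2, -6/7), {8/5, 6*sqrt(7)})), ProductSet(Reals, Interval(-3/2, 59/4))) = ProductSet(Reals, Interval(-3/2, 59/4))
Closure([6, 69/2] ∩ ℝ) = [6, 69/2]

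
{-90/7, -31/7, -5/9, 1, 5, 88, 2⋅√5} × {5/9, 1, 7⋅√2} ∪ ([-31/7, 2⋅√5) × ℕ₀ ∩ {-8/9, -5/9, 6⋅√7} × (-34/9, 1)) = ({-8/9, -5/9} × {0}) ∪ ({-90/7, -31/7, -5/9, 1, 5, 88, 2⋅√5} × {5/9, 1, 7⋅√2})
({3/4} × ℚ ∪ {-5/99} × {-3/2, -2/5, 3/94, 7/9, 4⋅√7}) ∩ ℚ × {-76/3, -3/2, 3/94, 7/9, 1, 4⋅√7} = ({3/4} × {-76/3, -3/2, 3/94, 7/9, 1}) ∪ ({-5/99} × {-3/2, 3/94, 7/9, 4⋅√7})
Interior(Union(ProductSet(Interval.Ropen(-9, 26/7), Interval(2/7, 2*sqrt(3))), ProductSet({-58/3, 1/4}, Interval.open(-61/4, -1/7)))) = ProductSet(Interval.open(-9, 26/7), Interval.open(2/7, 2*sqrt(3)))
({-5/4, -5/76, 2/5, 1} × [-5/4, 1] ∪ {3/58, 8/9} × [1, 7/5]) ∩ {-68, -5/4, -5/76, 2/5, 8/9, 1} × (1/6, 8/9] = {-5/4, -5/76, 2/5, 1} × (1/6, 8/9]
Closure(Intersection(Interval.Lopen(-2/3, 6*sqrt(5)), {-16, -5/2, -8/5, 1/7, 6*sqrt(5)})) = {1/7, 6*sqrt(5)}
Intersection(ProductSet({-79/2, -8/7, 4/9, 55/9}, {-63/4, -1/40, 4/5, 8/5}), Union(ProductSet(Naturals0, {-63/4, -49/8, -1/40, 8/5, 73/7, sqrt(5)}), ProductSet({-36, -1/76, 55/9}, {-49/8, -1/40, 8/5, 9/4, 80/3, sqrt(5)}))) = ProductSet({55/9}, {-1/40, 8/5})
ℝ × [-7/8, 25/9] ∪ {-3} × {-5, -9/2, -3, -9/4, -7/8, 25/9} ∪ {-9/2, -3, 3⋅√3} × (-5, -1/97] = (ℝ × [-7/8, 25/9]) ∪ ({-3} × {-5, -9/2, -3, -9/4, -7/8, 25/9}) ∪ ({-9/2, -3, 3⋅√3} × (-5, -1/97])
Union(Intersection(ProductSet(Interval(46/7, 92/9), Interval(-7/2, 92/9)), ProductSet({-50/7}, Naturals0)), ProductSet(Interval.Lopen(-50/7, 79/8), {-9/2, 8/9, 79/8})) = ProductSet(Interval.Lopen(-50/7, 79/8), {-9/2, 8/9, 79/8})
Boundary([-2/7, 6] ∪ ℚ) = (-∞, -2/7] ∪ [6, ∞)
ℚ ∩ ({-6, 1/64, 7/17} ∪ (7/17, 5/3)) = {-6, 1/64} ∪ (ℚ ∩ [7/17, 5/3))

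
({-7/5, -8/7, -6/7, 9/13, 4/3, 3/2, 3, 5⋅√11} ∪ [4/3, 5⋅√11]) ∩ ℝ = {-7/5, -8/7, -6/7, 9/13} ∪ [4/3, 5⋅√11]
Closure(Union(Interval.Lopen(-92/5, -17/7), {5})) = Union({5}, Interval(-92/5, -17/7))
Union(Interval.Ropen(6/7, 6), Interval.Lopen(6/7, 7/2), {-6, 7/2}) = Union({-6}, Interval.Ropen(6/7, 6))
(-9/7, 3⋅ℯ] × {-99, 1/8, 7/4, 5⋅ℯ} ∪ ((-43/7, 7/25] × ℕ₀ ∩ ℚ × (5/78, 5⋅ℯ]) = ((ℚ ∩ (-43/7, 7/25]) × {1, 2, …, 13}) ∪ ((-9/7, 3⋅ℯ] × {-99, 1/8, 7/4, 5⋅ℯ})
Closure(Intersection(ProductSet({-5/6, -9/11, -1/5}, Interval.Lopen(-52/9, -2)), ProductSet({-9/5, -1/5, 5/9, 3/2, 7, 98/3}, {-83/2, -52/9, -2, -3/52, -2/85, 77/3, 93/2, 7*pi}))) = ProductSet({-1/5}, {-2})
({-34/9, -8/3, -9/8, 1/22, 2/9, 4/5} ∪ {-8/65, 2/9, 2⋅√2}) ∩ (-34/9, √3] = {-8/3, -9/8, -8/65, 1/22, 2/9, 4/5}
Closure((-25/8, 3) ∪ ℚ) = ℚ ∪ (-∞, ∞)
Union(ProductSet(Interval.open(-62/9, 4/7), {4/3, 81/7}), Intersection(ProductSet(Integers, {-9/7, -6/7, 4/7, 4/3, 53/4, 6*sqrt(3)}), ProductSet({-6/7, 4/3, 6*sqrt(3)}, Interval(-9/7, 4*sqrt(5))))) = ProductSet(Interval.open(-62/9, 4/7), {4/3, 81/7})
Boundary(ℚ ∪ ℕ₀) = ℝ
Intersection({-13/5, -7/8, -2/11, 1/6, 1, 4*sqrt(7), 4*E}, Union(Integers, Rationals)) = {-13/5, -7/8, -2/11, 1/6, 1}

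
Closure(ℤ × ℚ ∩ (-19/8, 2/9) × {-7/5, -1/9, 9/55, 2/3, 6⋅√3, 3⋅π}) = {-2, -1, 0} × {-7/5, -1/9, 9/55, 2/3}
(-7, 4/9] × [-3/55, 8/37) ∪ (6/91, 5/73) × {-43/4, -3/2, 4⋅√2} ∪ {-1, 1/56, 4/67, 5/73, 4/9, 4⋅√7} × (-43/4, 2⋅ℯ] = ((-7, 4/9] × [-3/55, 8/37)) ∪ ((6/91, 5/73) × {-43/4, -3/2, 4⋅√2}) ∪ ({-1, 1/56, 4/67, 5/73, 4/9, 4⋅√7} × (-43/4, 2⋅ℯ])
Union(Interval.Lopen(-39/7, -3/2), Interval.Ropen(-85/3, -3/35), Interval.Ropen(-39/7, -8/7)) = Interval.Ropen(-85/3, -3/35)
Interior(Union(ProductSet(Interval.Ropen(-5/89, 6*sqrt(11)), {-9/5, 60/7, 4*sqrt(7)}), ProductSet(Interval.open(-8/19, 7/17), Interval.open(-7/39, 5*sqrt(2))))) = ProductSet(Interval.open(-8/19, 7/17), Interval.open(-7/39, 5*sqrt(2)))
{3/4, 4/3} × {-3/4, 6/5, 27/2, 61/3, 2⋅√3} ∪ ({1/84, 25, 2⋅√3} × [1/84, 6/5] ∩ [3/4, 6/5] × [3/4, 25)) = {3/4, 4/3} × {-3/4, 6/5, 27/2, 61/3, 2⋅√3}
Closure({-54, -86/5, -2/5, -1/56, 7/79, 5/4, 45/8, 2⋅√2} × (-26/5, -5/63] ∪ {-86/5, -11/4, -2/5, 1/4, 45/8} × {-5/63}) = ({-86/5, -11/4, -2/5, 1/4, 45/8} × {-5/63}) ∪ ({-54, -86/5, -2/5, -1/56, 7/79, 5/4, 45/8, 2⋅√2} × [-26/5, -5/63])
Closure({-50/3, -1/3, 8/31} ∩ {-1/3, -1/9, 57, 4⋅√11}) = {-1/3}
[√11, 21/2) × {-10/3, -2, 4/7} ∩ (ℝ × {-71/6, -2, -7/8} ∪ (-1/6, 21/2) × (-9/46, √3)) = [√11, 21/2) × {-2, 4/7}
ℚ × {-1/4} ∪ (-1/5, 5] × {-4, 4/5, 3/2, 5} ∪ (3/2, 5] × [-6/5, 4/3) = (ℚ × {-1/4}) ∪ ((-1/5, 5] × {-4, 4/5, 3/2, 5}) ∪ ((3/2, 5] × [-6/5, 4/3))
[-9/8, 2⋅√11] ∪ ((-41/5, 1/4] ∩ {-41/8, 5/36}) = {-41/8} ∪ [-9/8, 2⋅√11]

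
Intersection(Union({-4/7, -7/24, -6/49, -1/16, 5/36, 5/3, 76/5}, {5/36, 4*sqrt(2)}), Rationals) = {-4/7, -7/24, -6/49, -1/16, 5/36, 5/3, 76/5}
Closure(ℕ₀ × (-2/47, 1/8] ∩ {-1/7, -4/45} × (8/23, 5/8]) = ∅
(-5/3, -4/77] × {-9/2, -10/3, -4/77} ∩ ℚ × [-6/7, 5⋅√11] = (ℚ ∩ (-5/3, -4/77]) × {-4/77}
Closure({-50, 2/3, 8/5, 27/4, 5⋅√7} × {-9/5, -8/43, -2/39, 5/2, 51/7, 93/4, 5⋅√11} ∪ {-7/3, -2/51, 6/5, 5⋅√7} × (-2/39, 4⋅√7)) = ({-7/3, -2/51, 6/5, 5⋅√7} × [-2/39, 4⋅√7]) ∪ ({-50, 2/3, 8/5, 27/4, 5⋅√7} × {-9/5, -8/43, -2/39, 5/2, 51/7, 93/4, 5⋅√11})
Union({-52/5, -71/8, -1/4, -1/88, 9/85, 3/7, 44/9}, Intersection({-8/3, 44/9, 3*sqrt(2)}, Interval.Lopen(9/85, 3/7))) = {-52/5, -71/8, -1/4, -1/88, 9/85, 3/7, 44/9}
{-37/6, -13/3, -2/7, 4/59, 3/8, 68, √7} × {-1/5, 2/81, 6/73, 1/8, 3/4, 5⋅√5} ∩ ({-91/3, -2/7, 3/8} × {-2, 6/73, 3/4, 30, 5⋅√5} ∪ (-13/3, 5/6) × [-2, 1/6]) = ({-2/7, 4/59, 3/8} × {-1/5, 2/81, 6/73, 1/8}) ∪ ({-2/7, 3/8} × {6/73, 3/4, 5⋅√5})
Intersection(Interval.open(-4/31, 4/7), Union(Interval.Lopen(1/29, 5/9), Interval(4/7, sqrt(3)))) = Interval.Lopen(1/29, 5/9)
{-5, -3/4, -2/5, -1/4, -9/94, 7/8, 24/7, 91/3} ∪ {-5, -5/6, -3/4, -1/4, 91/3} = {-5, -5/6, -3/4, -2/5, -1/4, -9/94, 7/8, 24/7, 91/3}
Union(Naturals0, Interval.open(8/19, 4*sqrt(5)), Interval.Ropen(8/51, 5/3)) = Union(Interval.Ropen(8/51, 4*sqrt(5)), Naturals0)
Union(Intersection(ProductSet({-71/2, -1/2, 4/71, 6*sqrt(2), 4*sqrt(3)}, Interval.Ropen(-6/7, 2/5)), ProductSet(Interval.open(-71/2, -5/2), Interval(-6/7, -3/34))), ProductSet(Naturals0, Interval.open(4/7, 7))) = ProductSet(Naturals0, Interval.open(4/7, 7))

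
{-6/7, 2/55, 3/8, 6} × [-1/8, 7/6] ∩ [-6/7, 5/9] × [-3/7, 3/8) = {-6/7, 2/55, 3/8} × [-1/8, 3/8)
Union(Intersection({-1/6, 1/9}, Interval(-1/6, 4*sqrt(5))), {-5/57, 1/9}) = {-1/6, -5/57, 1/9}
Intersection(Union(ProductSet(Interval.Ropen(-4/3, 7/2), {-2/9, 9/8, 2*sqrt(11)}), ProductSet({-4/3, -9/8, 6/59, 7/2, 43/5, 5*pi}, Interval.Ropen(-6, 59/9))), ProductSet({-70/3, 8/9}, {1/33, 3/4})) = EmptySet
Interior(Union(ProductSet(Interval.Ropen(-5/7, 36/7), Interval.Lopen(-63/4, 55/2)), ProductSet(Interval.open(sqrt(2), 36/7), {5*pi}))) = ProductSet(Interval.open(-5/7, 36/7), Interval.open(-63/4, 55/2))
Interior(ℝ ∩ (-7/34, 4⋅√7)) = (-7/34, 4⋅√7)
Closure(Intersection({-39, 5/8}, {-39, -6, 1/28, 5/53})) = {-39}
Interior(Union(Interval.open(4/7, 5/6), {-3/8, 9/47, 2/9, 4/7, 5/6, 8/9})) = Interval.open(4/7, 5/6)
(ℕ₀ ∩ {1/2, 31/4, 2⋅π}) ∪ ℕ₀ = ℕ₀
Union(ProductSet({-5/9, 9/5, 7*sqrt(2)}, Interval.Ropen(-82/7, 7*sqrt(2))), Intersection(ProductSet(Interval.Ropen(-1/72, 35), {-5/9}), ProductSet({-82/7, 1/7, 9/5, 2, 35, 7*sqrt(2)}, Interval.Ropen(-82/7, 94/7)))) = Union(ProductSet({-5/9, 9/5, 7*sqrt(2)}, Interval.Ropen(-82/7, 7*sqrt(2))), ProductSet({1/7, 9/5, 2, 7*sqrt(2)}, {-5/9}))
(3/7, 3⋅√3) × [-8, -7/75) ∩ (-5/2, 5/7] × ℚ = (3/7, 5/7] × (ℚ ∩ [-8, -7/75))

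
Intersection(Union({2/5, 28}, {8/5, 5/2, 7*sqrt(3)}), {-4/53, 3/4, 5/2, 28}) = {5/2, 28}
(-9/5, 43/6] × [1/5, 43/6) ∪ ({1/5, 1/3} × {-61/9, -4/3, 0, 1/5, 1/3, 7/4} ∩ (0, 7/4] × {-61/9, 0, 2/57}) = ({1/5, 1/3} × {-61/9, 0}) ∪ ((-9/5, 43/6] × [1/5, 43/6))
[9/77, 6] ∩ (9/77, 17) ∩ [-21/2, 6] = (9/77, 6]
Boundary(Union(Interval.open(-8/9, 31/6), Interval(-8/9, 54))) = {-8/9, 54}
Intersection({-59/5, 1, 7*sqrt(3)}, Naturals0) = {1}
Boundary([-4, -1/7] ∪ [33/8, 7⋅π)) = {-4, -1/7, 33/8, 7⋅π}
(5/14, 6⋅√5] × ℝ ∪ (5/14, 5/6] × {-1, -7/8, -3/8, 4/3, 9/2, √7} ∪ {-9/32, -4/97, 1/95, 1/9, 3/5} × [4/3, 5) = ((5/14, 6⋅√5] × ℝ) ∪ ({-9/32, -4/97, 1/95, 1/9, 3/5} × [4/3, 5))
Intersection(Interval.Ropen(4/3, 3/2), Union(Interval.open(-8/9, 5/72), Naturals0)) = EmptySet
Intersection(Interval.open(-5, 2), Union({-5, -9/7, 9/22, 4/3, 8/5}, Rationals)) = Intersection(Interval.open(-5, 2), Rationals)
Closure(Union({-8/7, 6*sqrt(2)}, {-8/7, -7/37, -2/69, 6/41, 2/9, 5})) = {-8/7, -7/37, -2/69, 6/41, 2/9, 5, 6*sqrt(2)}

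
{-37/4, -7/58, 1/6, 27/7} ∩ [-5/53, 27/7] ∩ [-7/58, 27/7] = {1/6, 27/7}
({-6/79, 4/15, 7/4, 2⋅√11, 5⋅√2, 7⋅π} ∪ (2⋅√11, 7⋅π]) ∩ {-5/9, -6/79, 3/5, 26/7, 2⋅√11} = {-6/79, 2⋅√11}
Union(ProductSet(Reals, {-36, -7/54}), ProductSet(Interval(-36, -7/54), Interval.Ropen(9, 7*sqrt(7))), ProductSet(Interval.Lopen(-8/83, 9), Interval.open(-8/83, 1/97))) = Union(ProductSet(Interval(-36, -7/54), Interval.Ropen(9, 7*sqrt(7))), ProductSet(Interval.Lopen(-8/83, 9), Interval.open(-8/83, 1/97)), ProductSet(Reals, {-36, -7/54}))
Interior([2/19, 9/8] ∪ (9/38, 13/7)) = (2/19, 13/7)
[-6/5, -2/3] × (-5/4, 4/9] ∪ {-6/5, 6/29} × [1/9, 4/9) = ({-6/5, 6/29} × [1/9, 4/9)) ∪ ([-6/5, -2/3] × (-5/4, 4/9])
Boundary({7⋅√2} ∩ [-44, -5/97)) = ∅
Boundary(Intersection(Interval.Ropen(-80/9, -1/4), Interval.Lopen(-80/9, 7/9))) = {-80/9, -1/4}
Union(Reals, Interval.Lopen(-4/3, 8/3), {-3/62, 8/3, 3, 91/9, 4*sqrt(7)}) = Interval(-oo, oo)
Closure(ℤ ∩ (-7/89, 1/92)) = {0}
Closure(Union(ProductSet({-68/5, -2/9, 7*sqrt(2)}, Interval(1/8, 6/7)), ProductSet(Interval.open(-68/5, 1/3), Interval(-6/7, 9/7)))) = Union(ProductSet({-68/5, -2/9, 7*sqrt(2)}, Interval(1/8, 6/7)), ProductSet(Interval(-68/5, 1/3), Interval(-6/7, 9/7)))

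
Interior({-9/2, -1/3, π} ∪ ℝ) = ℝ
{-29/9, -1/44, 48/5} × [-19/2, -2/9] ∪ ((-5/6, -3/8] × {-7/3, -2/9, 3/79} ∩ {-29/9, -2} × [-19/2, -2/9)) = {-29/9, -1/44, 48/5} × [-19/2, -2/9]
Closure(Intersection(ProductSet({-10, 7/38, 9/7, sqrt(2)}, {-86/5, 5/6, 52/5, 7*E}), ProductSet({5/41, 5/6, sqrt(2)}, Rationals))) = ProductSet({sqrt(2)}, {-86/5, 5/6, 52/5})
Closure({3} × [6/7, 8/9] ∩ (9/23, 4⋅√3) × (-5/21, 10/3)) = {3} × [6/7, 8/9]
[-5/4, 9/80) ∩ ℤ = {-1, 0}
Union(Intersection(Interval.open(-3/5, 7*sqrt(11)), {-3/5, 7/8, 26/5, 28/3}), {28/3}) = {7/8, 26/5, 28/3}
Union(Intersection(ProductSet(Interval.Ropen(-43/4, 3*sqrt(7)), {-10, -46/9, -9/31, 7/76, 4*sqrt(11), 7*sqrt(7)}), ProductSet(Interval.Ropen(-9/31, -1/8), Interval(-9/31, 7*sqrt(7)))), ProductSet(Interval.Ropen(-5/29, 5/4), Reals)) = Union(ProductSet(Interval.Ropen(-9/31, -1/8), {-9/31, 7/76, 4*sqrt(11), 7*sqrt(7)}), ProductSet(Interval.Ropen(-5/29, 5/4), Reals))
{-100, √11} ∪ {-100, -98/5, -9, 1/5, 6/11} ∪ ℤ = ℤ ∪ {-98/5, 1/5, 6/11, √11}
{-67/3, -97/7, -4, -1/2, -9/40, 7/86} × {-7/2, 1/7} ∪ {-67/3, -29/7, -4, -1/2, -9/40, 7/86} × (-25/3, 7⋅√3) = ({-67/3, -97/7, -4, -1/2, -9/40, 7/86} × {-7/2, 1/7}) ∪ ({-67/3, -29/7, -4, -1/2, -9/40, 7/86} × (-25/3, 7⋅√3))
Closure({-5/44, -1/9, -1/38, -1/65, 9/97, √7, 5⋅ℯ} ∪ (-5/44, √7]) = [-5/44, √7] ∪ {5⋅ℯ}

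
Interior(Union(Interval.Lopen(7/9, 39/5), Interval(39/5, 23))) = Interval.open(7/9, 23)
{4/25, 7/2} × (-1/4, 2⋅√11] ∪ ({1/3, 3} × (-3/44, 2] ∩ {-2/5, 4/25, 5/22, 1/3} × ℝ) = ({1/3} × (-3/44, 2]) ∪ ({4/25, 7/2} × (-1/4, 2⋅√11])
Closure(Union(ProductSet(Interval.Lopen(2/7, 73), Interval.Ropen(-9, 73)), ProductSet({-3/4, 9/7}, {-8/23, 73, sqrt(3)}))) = Union(ProductSet({-3/4, 9/7}, {-8/23, 73, sqrt(3)}), ProductSet({2/7, 73}, Interval(-9, 73)), ProductSet(Interval(2/7, 73), {-9, 73}), ProductSet(Interval.Lopen(2/7, 73), Interval.Ropen(-9, 73)))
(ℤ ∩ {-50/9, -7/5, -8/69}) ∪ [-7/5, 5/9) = [-7/5, 5/9)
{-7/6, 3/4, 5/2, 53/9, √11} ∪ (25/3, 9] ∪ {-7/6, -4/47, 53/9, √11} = {-7/6, -4/47, 3/4, 5/2, 53/9, √11} ∪ (25/3, 9]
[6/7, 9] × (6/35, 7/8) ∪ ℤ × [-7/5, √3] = (ℤ × [-7/5, √3]) ∪ ([6/7, 9] × (6/35, 7/8))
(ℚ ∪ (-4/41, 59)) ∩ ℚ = ℚ ∪ (ℚ ∩ [-4/41, 59])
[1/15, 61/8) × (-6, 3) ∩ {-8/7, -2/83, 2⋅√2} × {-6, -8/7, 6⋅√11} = {2⋅√2} × {-8/7}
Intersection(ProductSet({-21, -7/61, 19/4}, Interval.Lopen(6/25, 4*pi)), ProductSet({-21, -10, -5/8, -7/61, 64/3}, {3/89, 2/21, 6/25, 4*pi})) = ProductSet({-21, -7/61}, {4*pi})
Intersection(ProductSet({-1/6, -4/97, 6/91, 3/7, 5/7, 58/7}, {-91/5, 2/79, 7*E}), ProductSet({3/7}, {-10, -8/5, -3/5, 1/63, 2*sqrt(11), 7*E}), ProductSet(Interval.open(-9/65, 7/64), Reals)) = EmptySet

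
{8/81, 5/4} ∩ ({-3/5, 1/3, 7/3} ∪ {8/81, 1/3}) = {8/81}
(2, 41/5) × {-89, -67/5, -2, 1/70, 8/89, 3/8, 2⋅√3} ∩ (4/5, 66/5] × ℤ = (2, 41/5) × {-89, -2}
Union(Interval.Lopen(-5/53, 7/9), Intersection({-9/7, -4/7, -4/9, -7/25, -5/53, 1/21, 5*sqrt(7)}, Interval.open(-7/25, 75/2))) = Union({5*sqrt(7)}, Interval(-5/53, 7/9))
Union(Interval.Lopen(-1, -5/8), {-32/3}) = Union({-32/3}, Interval.Lopen(-1, -5/8))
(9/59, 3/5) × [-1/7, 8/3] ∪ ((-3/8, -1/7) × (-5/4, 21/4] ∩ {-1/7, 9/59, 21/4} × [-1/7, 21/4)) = (9/59, 3/5) × [-1/7, 8/3]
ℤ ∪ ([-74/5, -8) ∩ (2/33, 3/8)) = ℤ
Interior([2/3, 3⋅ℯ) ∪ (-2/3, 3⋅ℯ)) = (-2/3, 3⋅ℯ)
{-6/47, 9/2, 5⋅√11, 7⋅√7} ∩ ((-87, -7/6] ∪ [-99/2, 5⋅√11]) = {-6/47, 9/2, 5⋅√11}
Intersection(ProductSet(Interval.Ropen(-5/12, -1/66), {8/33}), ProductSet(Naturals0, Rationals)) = EmptySet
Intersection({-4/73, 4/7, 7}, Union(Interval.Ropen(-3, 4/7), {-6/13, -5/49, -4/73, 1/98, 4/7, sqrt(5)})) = {-4/73, 4/7}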